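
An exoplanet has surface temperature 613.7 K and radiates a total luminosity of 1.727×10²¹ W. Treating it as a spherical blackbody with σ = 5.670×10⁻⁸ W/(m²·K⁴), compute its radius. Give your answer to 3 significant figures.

R ≈ 1.31×10⁸ m

L = 4πR²σT⁴ ⇒ R = √(L/(4πσT⁴)).
σT⁴ = 8042.81 W/m², so R = √(1.727×10²¹/(4π×8042.81)) = 1.31×10⁸ m.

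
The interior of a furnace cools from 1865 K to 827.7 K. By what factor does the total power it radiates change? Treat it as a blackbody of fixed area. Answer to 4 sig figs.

P ∝ T⁴, so P₂/P₁ = (T₂/T₁)⁴ = (827.7/1865)⁴ = (0.443807)⁴ = 0.03880.

P₂/P₁ ≈ 0.03880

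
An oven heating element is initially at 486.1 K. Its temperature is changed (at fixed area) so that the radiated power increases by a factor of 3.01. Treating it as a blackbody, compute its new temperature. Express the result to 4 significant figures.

T₂ ≈ 640.3 K

P ∝ T⁴, so T₂/T₁ = (P₂/P₁)^(1/4) = (3.01)^(1/4) = 1.31717.
T₂ = 486.1 × 1.31717 = 640.3 K.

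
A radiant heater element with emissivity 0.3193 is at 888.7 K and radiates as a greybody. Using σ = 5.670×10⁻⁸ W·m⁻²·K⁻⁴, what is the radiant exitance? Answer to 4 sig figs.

I ≈ 1.129×10⁴ W/m²

Stefan–Boltzmann: I = εσT⁴ = 0.3193 × 5.670×10⁻⁸ × (888.7)⁴ = 1.129×10⁴ W/m².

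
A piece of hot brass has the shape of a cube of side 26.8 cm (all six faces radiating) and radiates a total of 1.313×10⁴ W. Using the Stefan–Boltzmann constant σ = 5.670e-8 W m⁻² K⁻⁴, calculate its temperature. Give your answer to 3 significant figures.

T ≈ 856 K

Area A = 6s² = 6×(0.268 m)² = 0.430944 m².
P = σAT⁴ ⇒ T = (P/(σA))^(1/4) = (1.313×10⁴/(5.670×10⁻⁸×0.430944))^(1/4) = 856 K.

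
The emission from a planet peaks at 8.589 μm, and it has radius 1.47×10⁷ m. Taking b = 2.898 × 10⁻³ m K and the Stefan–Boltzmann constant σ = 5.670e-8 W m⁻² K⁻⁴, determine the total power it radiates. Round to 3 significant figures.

P ≈ 2.00×10¹⁸ W

Wien's law: T = b/λ_max = 2.898×10⁻³/8.589×10⁻⁶ = 337.408 K.
Surface area A = 4πR² = 4π(1.47×10⁷ m)² = 2.71547×10¹⁵ m².
Then P = σAT⁴ = 5.670×10⁻⁸×2.71547×10¹⁵×(337.408)⁴ = 2.00×10¹⁸ W.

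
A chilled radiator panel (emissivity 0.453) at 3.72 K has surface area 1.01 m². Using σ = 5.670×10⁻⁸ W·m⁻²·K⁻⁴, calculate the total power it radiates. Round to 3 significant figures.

Area A = 1.01 m².
P = εσAT⁴ = 0.453 × 5.670×10⁻⁸ × 1.01 × (3.72)⁴ = 4.97×10⁻⁶ W.

P ≈ 4.97×10⁻⁶ W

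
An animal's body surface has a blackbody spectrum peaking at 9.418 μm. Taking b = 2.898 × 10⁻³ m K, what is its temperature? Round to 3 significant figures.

Wien's law gives T = b/λ_max = (2.898×10⁻³ m·K)/(9.418×10⁻⁶ m) = 308 K.

T ≈ 308 K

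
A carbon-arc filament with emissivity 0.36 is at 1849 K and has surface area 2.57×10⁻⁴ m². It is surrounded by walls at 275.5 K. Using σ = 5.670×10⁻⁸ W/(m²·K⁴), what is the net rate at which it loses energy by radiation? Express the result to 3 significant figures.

Net loss ≈ 61.3 W

Area A = 2.57×10⁻⁴ m².
Net radiated power P_net = εσA(T⁴ − T₀⁴) = 0.36×5.670×10⁻⁸×2.57×10⁻⁴×(1849⁴ − 275.5⁴).
T⁴ − T₀⁴ = 1.16882×10¹³ − 5.76085×10⁹ = 1.16824×10¹³ K⁴, so P_net = 61.3 W.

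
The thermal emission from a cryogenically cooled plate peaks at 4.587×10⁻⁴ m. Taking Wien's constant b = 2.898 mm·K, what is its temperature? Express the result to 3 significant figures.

Wien's law gives T = b/λ_max = (2.898×10⁻³ m·K)/(4.587×10⁻⁴ m) = 6.32 K.

T ≈ 6.32 K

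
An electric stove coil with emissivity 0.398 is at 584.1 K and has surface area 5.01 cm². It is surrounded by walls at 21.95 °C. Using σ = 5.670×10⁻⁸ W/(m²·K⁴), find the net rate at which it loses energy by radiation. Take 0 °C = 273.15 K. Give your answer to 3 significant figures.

Net loss ≈ 1.23 W

Surroundings: T = 21.95 °C + 273.15 = 295.10 K.
Area A = 5.01 cm² = 5.01×10⁻⁴ m².
Net radiated power P_net = εσA(T⁴ − T₀⁴) = 0.398×5.670×10⁻⁸×5.01×10⁻⁴×(584.1⁴ − 295.10⁴).
T⁴ − T₀⁴ = 1.16399×10¹¹ − 7.58362×10⁹ = 1.08815×10¹¹ K⁴, so P_net = 1.23 W.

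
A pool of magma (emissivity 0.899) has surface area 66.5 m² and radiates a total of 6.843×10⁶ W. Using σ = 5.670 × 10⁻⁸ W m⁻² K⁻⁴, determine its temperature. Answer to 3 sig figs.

Area A = 66.5 m².
P = εσAT⁴ ⇒ T = (P/(εσA))^(1/4) = (6.843×10⁶/(0.899×5.670×10⁻⁸×66.5))^(1/4) = 1.19×10³ K.

T ≈ 1.19×10³ K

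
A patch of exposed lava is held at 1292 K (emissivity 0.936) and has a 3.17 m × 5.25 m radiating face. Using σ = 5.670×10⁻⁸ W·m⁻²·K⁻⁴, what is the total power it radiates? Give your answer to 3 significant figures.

Area A = 3.17 × 5.25 = 16.6425 m².
P = εσAT⁴ = 0.936 × 5.670×10⁻⁸ × 16.6425 × (1292)⁴ = 2.46×10⁶ W.

P ≈ 2.46×10⁶ W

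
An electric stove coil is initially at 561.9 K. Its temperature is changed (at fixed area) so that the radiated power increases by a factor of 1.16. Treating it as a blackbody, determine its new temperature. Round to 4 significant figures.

T₂ ≈ 583.1 K

P ∝ T⁴, so T₂/T₁ = (P₂/P₁)^(1/4) = (1.16)^(1/4) = 1.03780.
T₂ = 561.9 × 1.03780 = 583.1 K.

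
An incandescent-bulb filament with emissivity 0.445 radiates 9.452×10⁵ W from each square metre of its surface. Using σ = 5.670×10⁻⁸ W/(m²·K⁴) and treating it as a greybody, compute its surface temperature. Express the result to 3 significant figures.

T ≈ 2.47×10³ K

I = εσT⁴, so T = (I/εσ)^(1/4) = (9.452×10⁵/(0.445×5.670×10⁻⁸))^(1/4) = 2.47×10³ K.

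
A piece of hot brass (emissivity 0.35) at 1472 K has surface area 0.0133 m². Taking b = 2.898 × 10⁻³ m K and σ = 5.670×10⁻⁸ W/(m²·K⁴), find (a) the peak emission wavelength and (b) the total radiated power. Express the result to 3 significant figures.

(a) λ_max = b/T = 2.898×10⁻³/1472 = 1.969×10⁻⁶ m = 1.97×10³ nm.
Area A = 0.0133 m².
(b) P = εσAT⁴ = 0.35×5.670×10⁻⁸×0.0133×(1472)⁴ = 1.24×10³ W.

λ_max ≈ 1.97×10³ nm; P ≈ 1.24×10³ W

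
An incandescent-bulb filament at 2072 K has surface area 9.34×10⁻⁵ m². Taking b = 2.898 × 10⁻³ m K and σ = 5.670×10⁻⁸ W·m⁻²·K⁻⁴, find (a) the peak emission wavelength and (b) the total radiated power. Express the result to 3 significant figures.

(a) λ_max = b/T = 2.898×10⁻³/2072 = 1.399×10⁻⁶ m = 1.40 μm.
Area A = 9.34×10⁻⁵ m².
(b) P = σAT⁴ = 5.670×10⁻⁸×9.34×10⁻⁵×(2072)⁴ = 97.6 W.

λ_max ≈ 1.40 μm; P ≈ 97.6 W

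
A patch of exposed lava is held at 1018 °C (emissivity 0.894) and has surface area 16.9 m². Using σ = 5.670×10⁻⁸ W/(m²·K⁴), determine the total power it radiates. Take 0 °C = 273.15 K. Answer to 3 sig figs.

P ≈ 2.38×10⁶ W

T = 1018 °C + 273.15 = 1291.15 K.
Area A = 16.9 m².
P = εσAT⁴ = 0.894 × 5.670×10⁻⁸ × 16.9 × (1291.15)⁴ = 2.38×10⁶ W.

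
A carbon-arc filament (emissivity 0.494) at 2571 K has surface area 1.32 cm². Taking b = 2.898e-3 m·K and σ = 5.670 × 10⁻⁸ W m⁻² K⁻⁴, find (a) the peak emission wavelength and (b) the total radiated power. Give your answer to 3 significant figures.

λ_max ≈ 1.13 μm; P ≈ 162 W

(a) λ_max = b/T = 2.898×10⁻³/2571 = 1.127×10⁻⁶ m = 1.13 μm.
Area A = 1.32 cm² = 1.32×10⁻⁴ m².
(b) P = εσAT⁴ = 0.494×5.670×10⁻⁸×1.32×10⁻⁴×(2571)⁴ = 162 W.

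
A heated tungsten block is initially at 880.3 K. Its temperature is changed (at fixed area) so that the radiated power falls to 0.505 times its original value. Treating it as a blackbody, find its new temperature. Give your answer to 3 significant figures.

P ∝ T⁴, so T₂/T₁ = (P₂/P₁)^(1/4) = (0.505)^(1/4) = 0.842991.
T₂ = 880.3 × 0.842991 = 742 K.

T₂ ≈ 742 K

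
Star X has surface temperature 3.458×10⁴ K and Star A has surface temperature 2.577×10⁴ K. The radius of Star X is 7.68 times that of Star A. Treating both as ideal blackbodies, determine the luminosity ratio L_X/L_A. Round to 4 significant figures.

L_X/L_A ≈ 191.2

L ∝ R²T⁴, so L_X/L_A = (R_X/R_A)²(T_X/T_A)⁴ = (7.68)² × (3.458×10⁴/2.577×10⁴)⁴ = 58.9824 × 3.24222 = 191.2.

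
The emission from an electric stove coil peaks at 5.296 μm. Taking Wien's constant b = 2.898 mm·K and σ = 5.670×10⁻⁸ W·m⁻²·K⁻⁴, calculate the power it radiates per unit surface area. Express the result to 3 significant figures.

I ≈ 5.08×10³ W/m²

Wien's law: T = b/λ_max = 2.898×10⁻³/5.296×10⁻⁶ = 547.205 K.
Then I = σT⁴ = 5.670×10⁻⁸×(547.205)⁴ = 5.08×10³ W/m².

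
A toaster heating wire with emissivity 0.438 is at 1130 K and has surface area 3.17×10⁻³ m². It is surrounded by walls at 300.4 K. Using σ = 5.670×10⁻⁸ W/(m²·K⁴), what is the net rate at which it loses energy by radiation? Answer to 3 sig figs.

Area A = 3.17×10⁻³ m².
Net radiated power P_net = εσA(T⁴ − T₀⁴) = 0.438×5.670×10⁻⁸×3.17×10⁻³×(1130⁴ − 300.4⁴).
T⁴ − T₀⁴ = 1.63047×10¹² − 8.14329×10⁹ = 1.62233×10¹² K⁴, so P_net = 128 W.

Net loss ≈ 128 W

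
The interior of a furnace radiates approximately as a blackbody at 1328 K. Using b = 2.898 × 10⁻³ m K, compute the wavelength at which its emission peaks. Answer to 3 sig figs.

λ_max ≈ 2.18 μm

Wien's displacement law: λ_max = b/T = (2.898×10⁻³ m·K)/(1328 K) = 2.182×10⁻⁶ m.
That is 2.18 μm, in the infrared range.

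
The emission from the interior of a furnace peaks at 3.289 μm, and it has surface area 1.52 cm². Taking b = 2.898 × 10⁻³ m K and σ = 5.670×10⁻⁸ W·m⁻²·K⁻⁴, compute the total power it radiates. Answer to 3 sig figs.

P ≈ 5.19 W

Wien's law: T = b/λ_max = 2.898×10⁻³/3.289×10⁻⁶ = 881.119 K.
Area A = 1.52 cm² = 1.52×10⁻⁴ m².
Then P = σAT⁴ = 5.670×10⁻⁸×1.52×10⁻⁴×(881.119)⁴ = 5.19 W.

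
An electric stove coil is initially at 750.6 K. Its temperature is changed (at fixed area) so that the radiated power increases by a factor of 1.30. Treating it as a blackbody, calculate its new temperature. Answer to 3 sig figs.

T₂ ≈ 801 K

P ∝ T⁴, so T₂/T₁ = (P₂/P₁)^(1/4) = (1.30)^(1/4) = 1.06779.
T₂ = 750.6 × 1.06779 = 801 K.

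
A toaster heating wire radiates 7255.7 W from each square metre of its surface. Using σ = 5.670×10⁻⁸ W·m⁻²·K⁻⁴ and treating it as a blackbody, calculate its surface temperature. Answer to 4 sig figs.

T ≈ 598.1 K

I = σT⁴, so T = (I/σ)^(1/4) = (7255.7/(5.670×10⁻⁸))^(1/4) = 598.1 K.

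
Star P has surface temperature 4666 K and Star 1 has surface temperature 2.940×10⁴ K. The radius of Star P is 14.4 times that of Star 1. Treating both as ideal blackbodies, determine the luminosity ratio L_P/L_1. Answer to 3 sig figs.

L ∝ R²T⁴, so L_P/L_1 = (R_P/R_1)²(T_P/T_1)⁴ = (14.4)² × (4666/2.940×10⁴)⁴ = 207.36 × 6.34439×10⁻⁴ = 0.132.

L_P/L_1 ≈ 0.132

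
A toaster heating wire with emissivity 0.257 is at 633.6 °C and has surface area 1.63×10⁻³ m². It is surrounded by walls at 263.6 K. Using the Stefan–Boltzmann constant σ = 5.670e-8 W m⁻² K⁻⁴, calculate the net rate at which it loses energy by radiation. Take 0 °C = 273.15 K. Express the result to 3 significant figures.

T = 633.6 °C + 273.15 = 906.75 K.
Area A = 1.63×10⁻³ m².
Net radiated power P_net = εσA(T⁴ − T₀⁴) = 0.257×5.670×10⁻⁸×1.63×10⁻³×(906.75⁴ − 263.6⁴).
T⁴ − T₀⁴ = 6.76006×10¹¹ − 4.82816×10⁹ = 6.71178×10¹¹ K⁴, so P_net = 15.9 W.

Net loss ≈ 15.9 W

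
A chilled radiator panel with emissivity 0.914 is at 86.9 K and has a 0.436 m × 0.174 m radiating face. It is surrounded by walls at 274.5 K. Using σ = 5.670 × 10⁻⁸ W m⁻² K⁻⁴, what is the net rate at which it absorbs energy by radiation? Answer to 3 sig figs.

Area A = 0.436 × 0.174 = 0.075864 m².
Net radiated power P_net = εσA(T⁴ − T₀⁴) = 0.914×5.670×10⁻⁸×0.075864×(86.9⁴ − 274.5⁴).
T⁴ − T₀⁴ = 5.70268×10⁷ − 5.67766×10⁹ = -5.62063×10⁹ K⁴, so P_net = -22.1 W — negative, meaning a net gain of 22.1 W.

Net gain ≈ 22.1 W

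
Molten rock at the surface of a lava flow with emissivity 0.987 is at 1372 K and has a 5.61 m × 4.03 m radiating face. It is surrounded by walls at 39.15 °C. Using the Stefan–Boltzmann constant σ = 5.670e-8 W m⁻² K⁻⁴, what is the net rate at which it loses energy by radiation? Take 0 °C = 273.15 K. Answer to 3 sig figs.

Surroundings: T = 39.15 °C + 273.15 = 312.30 K.
Area A = 5.61 × 4.03 = 22.6083 m².
Net radiated power P_net = εσA(T⁴ − T₀⁴) = 0.987×5.670×10⁻⁸×22.6083×(1372⁴ − 312.30⁴).
T⁴ − T₀⁴ = 3.54337×10¹² − 9.51235×10⁹ = 3.53386×10¹² K⁴, so P_net = 4.47×10⁶ W.

Net loss ≈ 4.47×10⁶ W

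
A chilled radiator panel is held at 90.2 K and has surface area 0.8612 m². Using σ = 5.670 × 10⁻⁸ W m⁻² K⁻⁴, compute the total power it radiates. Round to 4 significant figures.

Area A = 0.8612 m².
P = σAT⁴ = 5.670×10⁻⁸ × 0.8612 × (90.2)⁴ = 3.232 W.

P ≈ 3.232 W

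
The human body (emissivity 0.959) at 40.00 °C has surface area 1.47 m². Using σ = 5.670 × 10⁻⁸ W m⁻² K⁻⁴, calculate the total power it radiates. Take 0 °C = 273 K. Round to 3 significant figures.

P ≈ 767 W

T = 40.00 °C + 273 = 313.00 K.
Area A = 1.47 m².
P = εσAT⁴ = 0.959 × 5.670×10⁻⁸ × 1.47 × (313.00)⁴ = 767 W.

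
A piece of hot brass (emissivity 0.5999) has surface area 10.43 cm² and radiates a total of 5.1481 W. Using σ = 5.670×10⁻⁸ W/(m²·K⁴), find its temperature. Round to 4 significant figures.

T ≈ 617.2 K

Area A = 10.43 cm² = 1.043×10⁻³ m².
P = εσAT⁴ ⇒ T = (P/(εσA))^(1/4) = (5.1481/(0.5999×5.670×10⁻⁸×1.043×10⁻³))^(1/4) = 617.2 K.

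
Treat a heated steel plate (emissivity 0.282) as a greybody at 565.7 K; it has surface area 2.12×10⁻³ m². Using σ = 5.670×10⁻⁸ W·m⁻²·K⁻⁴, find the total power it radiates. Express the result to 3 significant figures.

P ≈ 3.47 W

Area A = 2.12×10⁻³ m².
P = εσAT⁴ = 0.282 × 5.670×10⁻⁸ × 2.12×10⁻³ × (565.7)⁴ = 3.47 W.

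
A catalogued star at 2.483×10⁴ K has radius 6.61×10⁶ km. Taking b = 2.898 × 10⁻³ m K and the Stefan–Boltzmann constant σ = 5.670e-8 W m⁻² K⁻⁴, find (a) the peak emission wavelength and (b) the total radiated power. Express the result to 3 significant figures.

(a) λ_max = b/T = 2.898×10⁻³/2.483×10⁴ = 1.167×10⁻⁷ m = 117 nm.
Surface area A = 4πR² = 4π(6.61×10⁹ m)² = 5.49051×10²⁰ m².
(b) P = σAT⁴ = 5.670×10⁻⁸×5.49051×10²⁰×(2.483×10⁴)⁴ = 1.18×10³¹ W.

λ_max ≈ 117 nm; P ≈ 1.18×10³¹ W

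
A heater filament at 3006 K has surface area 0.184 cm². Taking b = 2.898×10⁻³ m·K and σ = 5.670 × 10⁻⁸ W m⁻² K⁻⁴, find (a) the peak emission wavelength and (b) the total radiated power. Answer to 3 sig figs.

λ_max ≈ 0.964 μm; P ≈ 85.2 W

(a) λ_max = b/T = 2.898×10⁻³/3006 = 9.641×10⁻⁷ m = 0.964 μm.
Area A = 0.184 cm² = 1.84×10⁻⁵ m².
(b) P = σAT⁴ = 5.670×10⁻⁸×1.84×10⁻⁵×(3006)⁴ = 85.2 W.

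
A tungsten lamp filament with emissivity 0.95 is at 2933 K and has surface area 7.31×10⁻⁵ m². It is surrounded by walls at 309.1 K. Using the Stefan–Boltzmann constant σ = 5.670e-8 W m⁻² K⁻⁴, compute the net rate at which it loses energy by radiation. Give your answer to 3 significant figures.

Area A = 7.31×10⁻⁵ m².
Net radiated power P_net = εσA(T⁴ − T₀⁴) = 0.95×5.670×10⁻⁸×7.31×10⁻⁵×(2933⁴ − 309.1⁴).
T⁴ − T₀⁴ = 7.40028×10¹³ − 9.12843×10⁹ = 7.39937×10¹³ K⁴, so P_net = 291 W.

Net loss ≈ 291 W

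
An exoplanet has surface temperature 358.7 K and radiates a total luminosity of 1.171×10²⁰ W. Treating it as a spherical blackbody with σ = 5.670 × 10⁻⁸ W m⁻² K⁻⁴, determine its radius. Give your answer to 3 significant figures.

R ≈ 9.96×10⁷ m

L = 4πR²σT⁴ ⇒ R = √(L/(4πσT⁴)).
σT⁴ = 938.661 W/m², so R = √(1.171×10²⁰/(4π×938.661)) = 9.96×10⁷ m.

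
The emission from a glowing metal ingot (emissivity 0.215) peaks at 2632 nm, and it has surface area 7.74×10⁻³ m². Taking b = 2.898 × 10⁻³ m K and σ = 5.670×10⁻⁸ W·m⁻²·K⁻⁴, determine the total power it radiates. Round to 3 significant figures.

Wien's law: T = b/λ_max = 2.898×10⁻³/2.632×10⁻⁶ = 1101.06 K.
Area A = 7.74×10⁻³ m².
Then P = εσAT⁴ = 0.215×5.670×10⁻⁸×7.74×10⁻³×(1101.06)⁴ = 139 W.

P ≈ 139 W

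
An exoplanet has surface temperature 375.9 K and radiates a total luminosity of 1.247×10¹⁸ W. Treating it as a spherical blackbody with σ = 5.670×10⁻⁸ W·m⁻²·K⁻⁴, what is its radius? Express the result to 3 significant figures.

L = 4πR²σT⁴ ⇒ R = √(L/(4πσT⁴)).
σT⁴ = 1132.07 W/m², so R = √(1.247×10¹⁸/(4π×1132.07)) = 9.36×10⁶ m.

R ≈ 9.36×10⁶ m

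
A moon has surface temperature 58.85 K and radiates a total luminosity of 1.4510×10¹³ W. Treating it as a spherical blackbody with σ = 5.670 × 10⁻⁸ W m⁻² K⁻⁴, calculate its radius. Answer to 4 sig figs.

R ≈ 1.303×10⁶ m

L = 4πR²σT⁴ ⇒ R = √(L/(4πσT⁴)).
σT⁴ = 0.680094 W/m², so R = √(1.4510×10¹³/(4π×0.680094)) = 1.303×10⁶ m.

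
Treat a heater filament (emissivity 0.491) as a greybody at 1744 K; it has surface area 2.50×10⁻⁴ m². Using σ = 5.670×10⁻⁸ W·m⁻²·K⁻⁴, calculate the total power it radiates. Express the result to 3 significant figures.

P ≈ 64.4 W

Area A = 2.50×10⁻⁴ m².
P = εσAT⁴ = 0.491 × 5.670×10⁻⁸ × 2.50×10⁻⁴ × (1744)⁴ = 64.4 W.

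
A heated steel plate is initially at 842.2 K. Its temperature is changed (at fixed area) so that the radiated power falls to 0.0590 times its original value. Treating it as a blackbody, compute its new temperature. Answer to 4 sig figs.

P ∝ T⁴, so T₂/T₁ = (P₂/P₁)^(1/4) = (0.0590)^(1/4) = 0.492848.
T₂ = 842.2 × 0.492848 = 415.1 K.

T₂ ≈ 415.1 K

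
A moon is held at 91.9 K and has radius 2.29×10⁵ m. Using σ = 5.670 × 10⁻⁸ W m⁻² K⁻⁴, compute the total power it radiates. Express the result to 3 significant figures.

P ≈ 2.67×10¹² W

Surface area A = 4πR² = 4π(2.29×10⁵ m)² = 6.58993×10¹¹ m².
P = σAT⁴ = 5.670×10⁻⁸ × 6.58993×10¹¹ × (91.9)⁴ = 2.67×10¹² W.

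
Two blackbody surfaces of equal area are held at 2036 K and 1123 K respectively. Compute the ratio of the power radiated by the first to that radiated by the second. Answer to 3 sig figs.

P₁/P₂ ≈ 10.8

With equal areas, P₁/P₂ = (T₁/T₂)⁴ = (2036/1123)⁴ = 10.8.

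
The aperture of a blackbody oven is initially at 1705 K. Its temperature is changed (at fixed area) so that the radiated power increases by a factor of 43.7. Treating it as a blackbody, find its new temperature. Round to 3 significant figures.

P ∝ T⁴, so T₂/T₁ = (P₂/P₁)^(1/4) = (43.7)^(1/4) = 2.57111.
T₂ = 1705 × 2.57111 = 4.38×10³ K.

T₂ ≈ 4.38×10³ K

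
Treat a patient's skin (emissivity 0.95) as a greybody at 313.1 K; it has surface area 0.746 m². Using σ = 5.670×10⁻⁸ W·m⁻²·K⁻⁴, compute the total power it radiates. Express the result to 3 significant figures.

Area A = 0.746 m².
P = εσAT⁴ = 0.95 × 5.670×10⁻⁸ × 0.746 × (313.1)⁴ = 386 W.

P ≈ 386 W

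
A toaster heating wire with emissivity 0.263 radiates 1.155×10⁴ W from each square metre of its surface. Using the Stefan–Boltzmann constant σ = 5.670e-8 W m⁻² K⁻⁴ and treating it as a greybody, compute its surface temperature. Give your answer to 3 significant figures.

T ≈ 938 K

I = εσT⁴, so T = (I/εσ)^(1/4) = (1.155×10⁴/(0.263×5.670×10⁻⁸))^(1/4) = 938 K.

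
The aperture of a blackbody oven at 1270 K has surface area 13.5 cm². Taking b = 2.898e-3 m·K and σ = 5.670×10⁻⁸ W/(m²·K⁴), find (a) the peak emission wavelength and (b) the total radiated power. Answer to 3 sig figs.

(a) λ_max = b/T = 2.898×10⁻³/1270 = 2.282×10⁻⁶ m = 2.28×10³ nm.
Area A = 13.5 cm² = 1.35×10⁻³ m².
(b) P = σAT⁴ = 5.670×10⁻⁸×1.35×10⁻³×(1270)⁴ = 199 W.

λ_max ≈ 2.28×10³ nm; P ≈ 199 W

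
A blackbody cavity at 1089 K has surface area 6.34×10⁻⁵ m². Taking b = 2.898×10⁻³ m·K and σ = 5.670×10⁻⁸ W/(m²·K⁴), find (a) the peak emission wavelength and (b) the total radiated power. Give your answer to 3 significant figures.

λ_max ≈ 2.66×10³ nm; P ≈ 5.06 W

(a) λ_max = b/T = 2.898×10⁻³/1089 = 2.661×10⁻⁶ m = 2.66×10³ nm.
Area A = 6.34×10⁻⁵ m².
(b) P = σAT⁴ = 5.670×10⁻⁸×6.34×10⁻⁵×(1089)⁴ = 5.06 W.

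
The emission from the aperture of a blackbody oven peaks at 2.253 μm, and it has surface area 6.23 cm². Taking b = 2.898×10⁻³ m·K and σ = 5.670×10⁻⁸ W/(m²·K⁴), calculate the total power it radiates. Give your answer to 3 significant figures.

P ≈ 96.7 W

Wien's law: T = b/λ_max = 2.898×10⁻³/2.253×10⁻⁶ = 1286.28 K.
Area A = 6.23 cm² = 6.23×10⁻⁴ m².
Then P = σAT⁴ = 5.670×10⁻⁸×6.23×10⁻⁴×(1286.28)⁴ = 96.7 W.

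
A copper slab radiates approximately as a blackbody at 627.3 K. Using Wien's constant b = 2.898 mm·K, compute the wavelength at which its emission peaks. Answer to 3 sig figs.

Wien's displacement law: λ_max = b/T = (2.898×10⁻³ m·K)/(627.3 K) = 4.620×10⁻⁶ m.
That is 4.62 μm, in the infrared range.

λ_max ≈ 4.62 μm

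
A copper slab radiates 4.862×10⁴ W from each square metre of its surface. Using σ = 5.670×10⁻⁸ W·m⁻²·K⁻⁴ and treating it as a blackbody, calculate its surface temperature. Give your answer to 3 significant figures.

T ≈ 962 K

I = σT⁴, so T = (I/σ)^(1/4) = (4.862×10⁴/(5.670×10⁻⁸))^(1/4) = 962 K.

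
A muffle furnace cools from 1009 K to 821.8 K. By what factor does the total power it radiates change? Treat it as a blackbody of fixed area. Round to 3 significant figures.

P₂/P₁ ≈ 0.440

P ∝ T⁴, so P₂/P₁ = (T₂/T₁)⁴ = (821.8/1009)⁴ = (0.814470)⁴ = 0.440.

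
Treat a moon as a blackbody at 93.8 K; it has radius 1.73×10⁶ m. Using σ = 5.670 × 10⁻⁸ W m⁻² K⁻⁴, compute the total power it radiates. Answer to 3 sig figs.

Surface area A = 4πR² = 4π(1.73×10⁶ m)² = 3.76099×10¹³ m².
P = σAT⁴ = 5.670×10⁻⁸ × 3.76099×10¹³ × (93.8)⁴ = 1.65×10¹⁴ W.

P ≈ 1.65×10¹⁴ W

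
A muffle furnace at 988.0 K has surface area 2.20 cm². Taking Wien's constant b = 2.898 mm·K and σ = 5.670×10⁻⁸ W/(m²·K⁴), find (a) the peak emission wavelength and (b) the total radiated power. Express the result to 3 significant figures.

(a) λ_max = b/T = 2.898×10⁻³/988.0 = 2.933×10⁻⁶ m = 2.93×10³ nm.
Area A = 2.20 cm² = 2.20×10⁻⁴ m².
(b) P = σAT⁴ = 5.670×10⁻⁸×2.20×10⁻⁴×(988.0)⁴ = 11.9 W.

λ_max ≈ 2.93×10³ nm; P ≈ 11.9 W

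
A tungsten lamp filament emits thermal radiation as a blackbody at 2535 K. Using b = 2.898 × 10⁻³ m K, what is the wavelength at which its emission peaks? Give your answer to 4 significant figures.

Wien's displacement law: λ_max = b/T = (2.898×10⁻³ m·K)/(2535 K) = 1.1432×10⁻⁶ m.
That is 1143 nm, in the infrared range.

λ_max ≈ 1143 nm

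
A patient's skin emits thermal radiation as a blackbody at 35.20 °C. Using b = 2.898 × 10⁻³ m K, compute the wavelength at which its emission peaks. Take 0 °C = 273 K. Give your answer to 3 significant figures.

λ_max ≈ 9.40 μm

T = 35.20 °C + 273 = 308.20 K.
Wien's displacement law: λ_max = b/T = (2.898×10⁻³ m·K)/(308.20 K) = 9.403×10⁻⁶ m.
That is 9.40 μm, in the infrared range.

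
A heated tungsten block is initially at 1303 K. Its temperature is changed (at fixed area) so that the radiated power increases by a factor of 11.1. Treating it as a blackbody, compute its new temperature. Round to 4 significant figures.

T₂ ≈ 2378 K

P ∝ T⁴, so T₂/T₁ = (P₂/P₁)^(1/4) = (11.1)^(1/4) = 1.82529.
T₂ = 1303 × 1.82529 = 2378 K.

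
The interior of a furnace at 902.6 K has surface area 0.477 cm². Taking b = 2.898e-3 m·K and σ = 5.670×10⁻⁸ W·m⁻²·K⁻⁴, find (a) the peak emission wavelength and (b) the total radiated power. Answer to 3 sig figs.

λ_max ≈ 3.21 μm; P ≈ 1.80 W

(a) λ_max = b/T = 2.898×10⁻³/902.6 = 3.211×10⁻⁶ m = 3.21 μm.
Area A = 0.477 cm² = 4.77×10⁻⁵ m².
(b) P = σAT⁴ = 5.670×10⁻⁸×4.77×10⁻⁵×(902.6)⁴ = 1.80 W.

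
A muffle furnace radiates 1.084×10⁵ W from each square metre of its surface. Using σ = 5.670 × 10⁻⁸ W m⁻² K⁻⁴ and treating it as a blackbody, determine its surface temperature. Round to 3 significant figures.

I = σT⁴, so T = (I/σ)^(1/4) = (1.084×10⁵/(5.670×10⁻⁸))^(1/4) = 1.18×10³ K.

T ≈ 1.18×10³ K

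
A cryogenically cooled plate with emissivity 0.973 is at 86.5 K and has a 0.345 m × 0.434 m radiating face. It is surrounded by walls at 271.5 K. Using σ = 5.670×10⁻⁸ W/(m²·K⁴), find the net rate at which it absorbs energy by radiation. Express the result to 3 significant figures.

Net gain ≈ 44.4 W

Area A = 0.345 × 0.434 = 0.14973 m².
Net radiated power P_net = εσA(T⁴ − T₀⁴) = 0.973×5.670×10⁻⁸×0.14973×(86.5⁴ − 271.5⁴).
T⁴ − T₀⁴ = 5.59841×10⁷ − 5.43350×10⁹ = -5.37752×10⁹ K⁴, so P_net = -44.4 W — negative, meaning a net gain of 44.4 W.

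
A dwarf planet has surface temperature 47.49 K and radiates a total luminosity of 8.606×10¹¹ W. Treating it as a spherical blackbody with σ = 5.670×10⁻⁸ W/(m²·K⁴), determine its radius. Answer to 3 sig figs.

L = 4πR²σT⁴ ⇒ R = √(L/(4πσT⁴)).
σT⁴ = 0.288398 W/m², so R = √(8.606×10¹¹/(4π×0.288398)) = 4.87×10⁵ m.

R ≈ 4.87×10⁵ m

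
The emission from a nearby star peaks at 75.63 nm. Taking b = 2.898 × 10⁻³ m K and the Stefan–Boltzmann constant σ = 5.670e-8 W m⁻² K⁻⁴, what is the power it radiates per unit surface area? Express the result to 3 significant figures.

I ≈ 1.22×10¹¹ W/m²

Wien's law: T = b/λ_max = 2.898×10⁻³/7.563×10⁻⁸ = 38318.1 K.
Then I = σT⁴ = 5.670×10⁻⁸×(38318.1)⁴ = 1.22×10¹¹ W/m².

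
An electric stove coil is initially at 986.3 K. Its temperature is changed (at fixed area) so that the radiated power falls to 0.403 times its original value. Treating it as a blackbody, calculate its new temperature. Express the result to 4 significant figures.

T₂ ≈ 785.8 K

P ∝ T⁴, so T₂/T₁ = (P₂/P₁)^(1/4) = (0.403)^(1/4) = 0.796758.
T₂ = 986.3 × 0.796758 = 785.8 K.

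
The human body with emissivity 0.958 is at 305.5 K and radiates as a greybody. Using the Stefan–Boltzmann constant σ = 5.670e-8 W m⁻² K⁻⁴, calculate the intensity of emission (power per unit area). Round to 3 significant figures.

I ≈ 473 W/m²

Stefan–Boltzmann: I = εσT⁴ = 0.958 × 5.670×10⁻⁸ × (305.5)⁴ = 473 W/m².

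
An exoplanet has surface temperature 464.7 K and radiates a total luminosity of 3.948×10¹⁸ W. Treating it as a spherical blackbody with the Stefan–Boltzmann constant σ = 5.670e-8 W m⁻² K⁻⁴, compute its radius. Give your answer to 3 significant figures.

R ≈ 1.09×10⁷ m

L = 4πR²σT⁴ ⇒ R = √(L/(4πσT⁴)).
σT⁴ = 2644.07 W/m², so R = √(3.948×10¹⁸/(4π×2644.07)) = 1.09×10⁷ m.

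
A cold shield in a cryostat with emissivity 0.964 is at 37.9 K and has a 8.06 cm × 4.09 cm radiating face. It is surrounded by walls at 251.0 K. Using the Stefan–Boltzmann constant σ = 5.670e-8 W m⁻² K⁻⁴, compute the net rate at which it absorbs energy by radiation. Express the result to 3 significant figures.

Net gain ≈ 0.715 W

Area A = 0.0806 × 0.0409 = 3.29654×10⁻³ m².
Net radiated power P_net = εσA(T⁴ − T₀⁴) = 0.964×5.670×10⁻⁸×3.29654×10⁻³×(37.9⁴ − 251.0⁴).
T⁴ − T₀⁴ = 2.06327×10⁶ − 3.96913×10⁹ = -3.96707×10⁹ K⁴, so P_net = -0.715 W — negative, meaning a net gain of 0.715 W.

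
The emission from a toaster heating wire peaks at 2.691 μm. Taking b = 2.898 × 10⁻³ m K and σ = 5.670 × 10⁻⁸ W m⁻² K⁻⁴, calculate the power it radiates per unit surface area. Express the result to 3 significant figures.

I ≈ 7.63×10⁴ W/m²

Wien's law: T = b/λ_max = 2.898×10⁻³/2.691×10⁻⁶ = 1076.92 K.
Then I = σT⁴ = 5.670×10⁻⁸×(1076.92)⁴ = 7.63×10⁴ W/m².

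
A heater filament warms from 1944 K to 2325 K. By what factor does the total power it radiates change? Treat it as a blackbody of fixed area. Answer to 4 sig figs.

P₂/P₁ ≈ 2.046

P ∝ T⁴, so P₂/P₁ = (T₂/T₁)⁴ = (2325/1944)⁴ = (1.19599)⁴ = 2.046.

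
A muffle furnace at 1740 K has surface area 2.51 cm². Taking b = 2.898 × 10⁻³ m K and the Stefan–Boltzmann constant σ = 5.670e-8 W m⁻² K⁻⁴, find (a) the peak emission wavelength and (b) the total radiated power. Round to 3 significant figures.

λ_max ≈ 1.67 μm; P ≈ 130 W

(a) λ_max = b/T = 2.898×10⁻³/1740 = 1.666×10⁻⁶ m = 1.67 μm.
Area A = 2.51 cm² = 2.51×10⁻⁴ m².
(b) P = σAT⁴ = 5.670×10⁻⁸×2.51×10⁻⁴×(1740)⁴ = 130 W.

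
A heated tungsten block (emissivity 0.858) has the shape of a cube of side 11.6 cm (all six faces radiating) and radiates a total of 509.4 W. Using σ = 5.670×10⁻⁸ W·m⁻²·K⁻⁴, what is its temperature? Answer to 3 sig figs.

T ≈ 600 K

Area A = 6s² = 6×(0.116 m)² = 0.080736 m².
P = εσAT⁴ ⇒ T = (P/(εσA))^(1/4) = (509.4/(0.858×5.670×10⁻⁸×0.080736))^(1/4) = 600 K.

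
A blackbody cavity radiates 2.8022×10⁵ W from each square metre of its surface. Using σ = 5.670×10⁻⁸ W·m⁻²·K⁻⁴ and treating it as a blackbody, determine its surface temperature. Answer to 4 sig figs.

I = σT⁴, so T = (I/σ)^(1/4) = (2.8022×10⁵/(5.670×10⁻⁸))^(1/4) = 1491 K.

T ≈ 1491 K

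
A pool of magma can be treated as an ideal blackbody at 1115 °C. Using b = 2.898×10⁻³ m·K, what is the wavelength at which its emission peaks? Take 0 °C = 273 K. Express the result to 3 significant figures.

λ_max ≈ 2.09×10³ nm

T = 1115 °C + 273 = 1388 K.
Wien's displacement law: λ_max = b/T = (2.898×10⁻³ m·K)/(1388 K) = 2.088×10⁻⁶ m.
That is 2.09×10³ nm, in the infrared range.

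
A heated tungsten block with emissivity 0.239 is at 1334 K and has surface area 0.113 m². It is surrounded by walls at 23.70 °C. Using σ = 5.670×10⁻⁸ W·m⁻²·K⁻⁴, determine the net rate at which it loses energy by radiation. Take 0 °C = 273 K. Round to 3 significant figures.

Surroundings: T = 23.70 °C + 273 = 296.70 K.
Area A = 0.113 m².
Net radiated power P_net = εσA(T⁴ − T₀⁴) = 0.239×5.670×10⁻⁸×0.113×(1334⁴ − 296.70⁴).
T⁴ − T₀⁴ = 3.16682×10¹² − 7.74944×10⁹ = 3.15907×10¹² K⁴, so P_net = 4.84×10³ W.

Net loss ≈ 4.84×10³ W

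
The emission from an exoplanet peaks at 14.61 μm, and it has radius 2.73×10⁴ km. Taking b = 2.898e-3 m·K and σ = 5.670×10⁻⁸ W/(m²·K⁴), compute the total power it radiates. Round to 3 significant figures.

P ≈ 8.22×10¹⁷ W

Wien's law: T = b/λ_max = 2.898×10⁻³/1.461×10⁻⁵ = 198.357 K.
Surface area A = 4πR² = 4π(2.73×10⁷ m)² = 9.36559×10¹⁵ m².
Then P = σAT⁴ = 5.670×10⁻⁸×9.36559×10¹⁵×(198.357)⁴ = 8.22×10¹⁷ W.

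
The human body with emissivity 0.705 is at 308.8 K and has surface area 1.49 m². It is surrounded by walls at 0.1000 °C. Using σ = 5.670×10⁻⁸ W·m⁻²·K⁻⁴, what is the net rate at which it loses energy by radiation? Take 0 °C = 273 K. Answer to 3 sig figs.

Surroundings: T = 0.1000 °C + 273 = 273.1000 K.
Area A = 1.49 m².
Net radiated power P_net = εσA(T⁴ − T₀⁴) = 0.705×5.670×10⁻⁸×1.49×(308.8⁴ − 273.1000⁴).
T⁴ − T₀⁴ = 9.09304×10⁹ − 5.56271×10⁹ = 3.53033×10⁹ K⁴, so P_net = 210 W.

Net loss ≈ 210 W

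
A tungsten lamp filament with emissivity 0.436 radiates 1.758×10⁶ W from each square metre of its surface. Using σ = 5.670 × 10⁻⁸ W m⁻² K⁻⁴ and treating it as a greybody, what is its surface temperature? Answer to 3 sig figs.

I = εσT⁴, so T = (I/εσ)^(1/4) = (1.758×10⁶/(0.436×5.670×10⁻⁸))^(1/4) = 2.90×10³ K.

T ≈ 2.90×10³ K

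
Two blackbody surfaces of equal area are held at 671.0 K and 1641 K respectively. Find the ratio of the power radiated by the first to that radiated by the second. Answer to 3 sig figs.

With equal areas, P₁/P₂ = (T₁/T₂)⁴ = (671.0/1641)⁴ = 0.0280.

P₁/P₂ ≈ 0.0280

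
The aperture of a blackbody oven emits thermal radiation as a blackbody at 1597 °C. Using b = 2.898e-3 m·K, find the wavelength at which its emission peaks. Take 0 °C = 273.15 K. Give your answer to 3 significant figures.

λ_max ≈ 1.55 μm

T = 1597 °C + 273.15 = 1870.15 K.
Wien's displacement law: λ_max = b/T = (2.898×10⁻³ m·K)/(1870.15 K) = 1.550×10⁻⁶ m.
That is 1.55 μm, in the infrared range.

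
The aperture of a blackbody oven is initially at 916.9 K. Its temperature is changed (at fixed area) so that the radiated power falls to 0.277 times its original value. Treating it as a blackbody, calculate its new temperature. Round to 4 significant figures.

P ∝ T⁴, so T₂/T₁ = (P₂/P₁)^(1/4) = (0.277)^(1/4) = 0.725471.
T₂ = 916.9 × 0.725471 = 665.2 K.

T₂ ≈ 665.2 K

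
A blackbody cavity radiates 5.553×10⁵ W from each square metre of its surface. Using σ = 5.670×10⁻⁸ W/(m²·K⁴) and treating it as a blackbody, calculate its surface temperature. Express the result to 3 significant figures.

I = σT⁴, so T = (I/σ)^(1/4) = (5.553×10⁵/(5.670×10⁻⁸))^(1/4) = 1.77×10³ K.

T ≈ 1.77×10³ K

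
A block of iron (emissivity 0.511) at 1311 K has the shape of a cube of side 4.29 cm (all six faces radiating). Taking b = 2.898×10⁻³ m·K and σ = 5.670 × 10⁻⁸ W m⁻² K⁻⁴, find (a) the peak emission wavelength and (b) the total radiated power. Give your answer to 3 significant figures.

(a) λ_max = b/T = 2.898×10⁻³/1311 = 2.211×10⁻⁶ m = 2.21 μm.
Area A = 6s² = 6×(0.0429 m)² = 0.0110425 m².
(b) P = εσAT⁴ = 0.511×5.670×10⁻⁸×0.0110425×(1311)⁴ = 945 W.

λ_max ≈ 2.21 μm; P ≈ 945 W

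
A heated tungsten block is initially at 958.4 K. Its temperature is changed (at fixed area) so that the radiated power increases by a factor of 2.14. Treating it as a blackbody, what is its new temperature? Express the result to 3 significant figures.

P ∝ T⁴, so T₂/T₁ = (P₂/P₁)^(1/4) = (2.14)^(1/4) = 1.20949.
T₂ = 958.4 × 1.20949 = 1.16×10³ K.

T₂ ≈ 1.16×10³ K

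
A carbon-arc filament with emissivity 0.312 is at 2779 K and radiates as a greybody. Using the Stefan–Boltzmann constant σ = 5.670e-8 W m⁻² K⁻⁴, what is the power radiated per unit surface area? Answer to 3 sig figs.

Stefan–Boltzmann: I = εσT⁴ = 0.312 × 5.670×10⁻⁸ × (2779)⁴ = 1.06×10⁶ W/m².

I ≈ 1.06×10⁶ W/m²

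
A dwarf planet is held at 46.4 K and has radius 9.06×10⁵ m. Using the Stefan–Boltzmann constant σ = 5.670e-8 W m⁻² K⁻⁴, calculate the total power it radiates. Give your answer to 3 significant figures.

P ≈ 2.71×10¹² W

Surface area A = 4πR² = 4π(9.06×10⁵ m)² = 1.03149×10¹³ m².
P = σAT⁴ = 5.670×10⁻⁸ × 1.03149×10¹³ × (46.4)⁴ = 2.71×10¹² W.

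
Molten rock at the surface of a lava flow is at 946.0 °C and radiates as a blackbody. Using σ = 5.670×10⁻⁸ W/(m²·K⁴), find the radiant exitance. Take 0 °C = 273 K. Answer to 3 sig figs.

I ≈ 1.25×10⁵ W/m²

T = 946.0 °C + 273 = 1219.0 K.
Stefan–Boltzmann: I = σT⁴ = 5.670×10⁻⁸ × (1219.0)⁴ = 1.25×10⁵ W/m².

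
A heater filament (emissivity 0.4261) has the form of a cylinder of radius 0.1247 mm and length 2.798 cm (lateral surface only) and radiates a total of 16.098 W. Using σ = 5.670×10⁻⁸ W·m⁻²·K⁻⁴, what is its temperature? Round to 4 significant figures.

Lateral area A = 2πrL = 2π×1.247×10⁻⁴×0.02798 = 2.19227×10⁻⁵ m².
P = εσAT⁴ ⇒ T = (P/(εσA))^(1/4) = (16.098/(0.4261×5.670×10⁻⁸×2.19227×10⁻⁵))^(1/4) = 2348 K.

T ≈ 2348 K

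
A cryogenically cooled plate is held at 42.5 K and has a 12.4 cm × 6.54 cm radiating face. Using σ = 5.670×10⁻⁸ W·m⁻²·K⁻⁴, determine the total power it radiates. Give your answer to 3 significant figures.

Area A = 0.124 × 0.0654 = 8.1096×10⁻³ m².
P = σAT⁴ = 5.670×10⁻⁸ × 8.1096×10⁻³ × (42.5)⁴ = 1.50×10⁻³ W.

P ≈ 1.50×10⁻³ W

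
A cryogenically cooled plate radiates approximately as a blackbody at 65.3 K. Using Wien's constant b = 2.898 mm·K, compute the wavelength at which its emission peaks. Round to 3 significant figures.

λ_max ≈ 44.4 μm

Wien's displacement law: λ_max = b/T = (2.898×10⁻³ m·K)/(65.3 K) = 4.438×10⁻⁵ m.
That is 44.4 μm, in the infrared range.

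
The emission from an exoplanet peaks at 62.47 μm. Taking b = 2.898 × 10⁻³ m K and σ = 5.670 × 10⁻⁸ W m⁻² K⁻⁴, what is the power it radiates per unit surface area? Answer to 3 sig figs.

I ≈ 0.263 W/m²

Wien's law: T = b/λ_max = 2.898×10⁻³/6.247×10⁻⁵ = 46.3903 K.
Then I = σT⁴ = 5.670×10⁻⁸×(46.3903)⁴ = 0.263 W/m².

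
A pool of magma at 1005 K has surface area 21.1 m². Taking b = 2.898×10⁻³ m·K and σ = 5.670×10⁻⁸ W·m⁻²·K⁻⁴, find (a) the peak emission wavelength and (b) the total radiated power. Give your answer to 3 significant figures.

λ_max ≈ 2.88×10³ nm; P ≈ 1.22×10⁶ W

(a) λ_max = b/T = 2.898×10⁻³/1005 = 2.884×10⁻⁶ m = 2.88×10³ nm.
Area A = 21.1 m².
(b) P = σAT⁴ = 5.670×10⁻⁸×21.1×(1005)⁴ = 1.22×10⁶ W.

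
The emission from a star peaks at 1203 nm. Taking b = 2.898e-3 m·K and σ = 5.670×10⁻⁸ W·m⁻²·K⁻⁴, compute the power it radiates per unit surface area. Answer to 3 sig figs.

I ≈ 1.91×10⁶ W/m²

Wien's law: T = b/λ_max = 2.898×10⁻³/1.203×10⁻⁶ = 2408.98 K.
Then I = σT⁴ = 5.670×10⁻⁸×(2408.98)⁴ = 1.91×10⁶ W/m².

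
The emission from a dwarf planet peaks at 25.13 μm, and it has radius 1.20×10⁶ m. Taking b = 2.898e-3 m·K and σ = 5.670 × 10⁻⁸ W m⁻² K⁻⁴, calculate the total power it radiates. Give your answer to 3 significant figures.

P ≈ 1.81×10¹⁴ W

Wien's law: T = b/λ_max = 2.898×10⁻³/2.513×10⁻⁵ = 115.320 K.
Surface area A = 4πR² = 4π(1.20×10⁶ m)² = 1.80956×10¹³ m².
Then P = σAT⁴ = 5.670×10⁻⁸×1.80956×10¹³×(115.320)⁴ = 1.81×10¹⁴ W.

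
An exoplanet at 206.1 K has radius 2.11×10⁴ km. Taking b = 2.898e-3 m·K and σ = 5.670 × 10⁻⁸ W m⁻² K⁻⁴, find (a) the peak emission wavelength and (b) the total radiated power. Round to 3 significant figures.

λ_max ≈ 14.1 μm; P ≈ 5.72×10¹⁷ W

(a) λ_max = b/T = 2.898×10⁻³/206.1 = 1.406×10⁻⁵ m = 14.1 μm.
Surface area A = 4πR² = 4π(2.11×10⁷ m)² = 5.59467×10¹⁵ m².
(b) P = σAT⁴ = 5.670×10⁻⁸×5.59467×10¹⁵×(206.1)⁴ = 5.72×10¹⁷ W.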